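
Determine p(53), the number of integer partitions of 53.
329931

p(n) counts ways to write n as a sum of positive integers (order ignored).
Euler's pentagonal recurrence: p(k) = p(k-1) + p(k-2) - p(k-5) - p(k-7) + p(k-12) + p(k-15) - ... (offsets j(3j∓1)/2, signs ++--, p(0)=1, p(<0)=0).
DP table for k = 0..52: p(0)=1, p(1)=1, p(2)=2, p(3)=3, p(4)=5, p(5)=7, p(6)=11, p(7)=15, p(8)=22, p(9)=30, p(10)=42, p(11)=56, p(12)=77, p(13)=101, p(14)=135, p(15)=176, p(16)=231, p(17)=297, p(18)=385, p(19)=490, p(20)=627, p(21)=792, p(22)=1002, p(23)=1255, p(24)=1575, p(25)=1958, p(26)=2436, p(27)=3010, p(28)=3718, p(29)=4565, p(30)=5604, p(31)=6842, p(32)=8349, p(33)=10143, p(34)=12310, p(35)=14883, p(36)=17977, p(37)=21637, p(38)=26015, p(39)=31185, p(40)=37338, p(41)=44583, p(42)=53174, p(43)=63261, p(44)=75175, p(45)=89134, p(46)=105558, p(47)=124754, p(48)=147273, p(49)=173525, p(50)=204226, p(51)=239943, p(52)=281589.
Final step: p(53) = p(52) + p(51) - p(48) - p(46) + p(41) + p(38) - p(31) - p(27) + p(18) + p(13) - p(2)
= 281589 + 239943 - 147273 - 105558 + 44583 + 26015 - 6842 - 3010 + 385 + 101 - 2
= 329931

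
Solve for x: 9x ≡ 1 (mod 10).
9

gcd(9, 10) = 1, so the inverse exists.
Extended Euclidean algorithm on (10, 9):
10 = 1 × 9 + 1  ⟹  1 = (1)·10 + (-1)·9
So (-1)·9 ≡ 1 (mod 10), i.e. 9^(-1) ≡ -1 ≡ 9 (mod 10).
Check: 9 × 9 = 81 ≡ 1 (mod 10)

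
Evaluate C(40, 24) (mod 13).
0

Using Lucas' theorem:
Write n=40 and k=24 in base 13:
n in base 13: [3, 1]
k in base 13: [1, 11]
C(40,24) mod 13 = ∏ C(n_i, k_i) mod 13
Digit binomials (mod 13): C(3,1) = 3; C(1,11) = 0 (k_i > n_i)
Product: 3 × 0 = 0 ≡ 0 (mod 13)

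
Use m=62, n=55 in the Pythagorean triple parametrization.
(819, 6820, 6869)

Euclid's formula: a = m² - n², b = 2mn, c = m² + n²
m = 62, n = 55
a = 62² - 55² = 3844 - 3025 = 819
b = 2 × 62 × 55 = 6820
c = 62² + 55² = 3844 + 3025 = 6869
Verification: 819² + 6820² = 670761 + 46512400 = 47183161 = 6869² ✓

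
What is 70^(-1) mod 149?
66

gcd(70, 149) = 1, so the inverse exists.
Extended Euclidean algorithm on (149, 70):
149 = 2 × 70 + 9  ⟹  9 = (1)·149 + (-2)·70
70 = 7 × 9 + 7  ⟹  7 = (-7)·149 + (15)·70
9 = 1 × 7 + 2  ⟹  2 = (8)·149 + (-17)·70
7 = 3 × 2 + 1  ⟹  1 = (-31)·149 + (66)·70
So (66)·70 ≡ 1 (mod 149), i.e. 70^(-1) ≡ 66 (mod 149).
Check: 70 × 66 = 4620 ≡ 1 (mod 149)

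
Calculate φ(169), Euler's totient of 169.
156

169 = 13^2
φ(n) = n × ∏(1 - 1/p) for each prime p dividing n
φ(169) = 169 × (1 - 1/13) = 156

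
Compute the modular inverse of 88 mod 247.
160

gcd(88, 247) = 1, so the inverse exists.
Extended Euclidean algorithm on (247, 88):
247 = 2 × 88 + 71  ⟹  71 = (1)·247 + (-2)·88
88 = 1 × 71 + 17  ⟹  17 = (-1)·247 + (3)·88
71 = 4 × 17 + 3  ⟹  3 = (5)·247 + (-14)·88
17 = 5 × 3 + 2  ⟹  2 = (-26)·247 + (73)·88
3 = 1 × 2 + 1  ⟹  1 = (31)·247 + (-87)·88
So (-87)·88 ≡ 1 (mod 247), i.e. 88^(-1) ≡ -87 ≡ 160 (mod 247).
Check: 88 × 160 = 14080 ≡ 1 (mod 247)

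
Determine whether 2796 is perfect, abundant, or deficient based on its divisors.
abundant

Proper divisors of 2796: sum = 1 + 2 + 3 + 4 + 6 + 12 + 233 + 466 + 699 + 932 + 1398 = 3756
Since 3756 > 2796, 2796 is abundant.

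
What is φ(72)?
24

72 = 2^3 × 3^2
φ(n) = n × ∏(1 - 1/p) for each prime p dividing n
φ(72) = 72 × (1 - 1/2) × (1 - 1/3) = 24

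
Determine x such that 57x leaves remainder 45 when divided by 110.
x ≡ 105 (mod 110)

gcd(57, 110) = 1, which divides 45, so solutions exist.
Find 57^(-1) mod 110 by the extended Euclidean algorithm:
110 = 1 × 57 + 53  ⟹  53 = (1)·110 + (-1)·57
57 = 1 × 53 + 4  ⟹  4 = (-1)·110 + (2)·57
53 = 13 × 4 + 1  ⟹  1 = (14)·110 + (-27)·57
So (-27)·57 ≡ 1 (mod 110), i.e. 57^(-1) ≡ -27 ≡ 83 (mod 110).
x ≡ 83 × 45 = 3735 ≡ 105 (mod 110).
Check: 57 × 105 = 5985 ≡ 45 (mod 110).
Unique solution: x ≡ 105 (mod 110)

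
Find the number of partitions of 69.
3554345

p(n) counts ways to write n as a sum of positive integers (order ignored).
Euler's pentagonal recurrence: p(k) = p(k-1) + p(k-2) - p(k-5) - p(k-7) + p(k-12) + p(k-15) - ... (offsets j(3j∓1)/2, signs ++--, p(0)=1, p(<0)=0).
DP table for k = 0..68: p(0)=1, p(1)=1, p(2)=2, p(3)=3, p(4)=5, p(5)=7, p(6)=11, p(7)=15, p(8)=22, p(9)=30, p(10)=42, p(11)=56, p(12)=77, p(13)=101, p(14)=135, p(15)=176, p(16)=231, p(17)=297, p(18)=385, p(19)=490, p(20)=627, p(21)=792, p(22)=1002, p(23)=1255, p(24)=1575, p(25)=1958, p(26)=2436, p(27)=3010, p(28)=3718, p(29)=4565, p(30)=5604, p(31)=6842, p(32)=8349, p(33)=10143, p(34)=12310, p(35)=14883, p(36)=17977, p(37)=21637, p(38)=26015, p(39)=31185, p(40)=37338, p(41)=44583, p(42)=53174, p(43)=63261, p(44)=75175, p(45)=89134, p(46)=105558, p(47)=124754, p(48)=147273, p(49)=173525, p(50)=204226, p(51)=239943, p(52)=281589, p(53)=329931, p(54)=386155, p(55)=451276, p(56)=526823, p(57)=614154, p(58)=715220, p(59)=831820, p(60)=966467, p(61)=1121505, p(62)=1300156, p(63)=1505499, p(64)=1741630, p(65)=2012558, p(66)=2323520, p(67)=2679689, p(68)=3087735.
Final step: p(69) = p(68) + p(67) - p(64) - p(62) + p(57) + p(54) - p(47) - p(43) + p(34) + p(29) - p(18) - p(12)
= 3087735 + 2679689 - 1741630 - 1300156 + 614154 + 386155 - 124754 - 63261 + 12310 + 4565 - 385 - 77
= 3554345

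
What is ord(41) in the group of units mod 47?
46

47 is prime, so ord(41) divides φ(47) = 46.
Divisors of 46: 1, 2, 23, 46.
Repeated squaring: 41^1 ≡ 41, 41^2 ≡ 36, 41^4 ≡ 27, 41^8 ≡ 24, 41^16 ≡ 12, 41^32 ≡ 3 (mod 47).
Test 41^d mod 47 for each divisor d in increasing order:
41^1 ≡ 41
41^2 ≡ 36
41^23 = 41^16·41^4·41^2·41^1 ≡ 46
41^46 = 41^32·41^8·41^4·41^2 ≡ 1  ← first divisor giving 1
The order is 46.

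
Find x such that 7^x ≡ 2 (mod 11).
3

Baby-step giant-step with step n = ⌈√11⌉ = 4.
Baby steps 7^j mod 11 (j:value) for j=0..3: 0:1, 1:7, 2:5, 3:2.
h = 2 is already in the table at j=3, so x = 3.
Check: 7^3 ≡ 2 (mod 11).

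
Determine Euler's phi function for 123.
80

123 = 3 × 41
φ(n) = n × ∏(1 - 1/p) for each prime p dividing n
φ(123) = 123 × (1 - 1/3) × (1 - 1/41) = 80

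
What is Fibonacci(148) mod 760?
611

Matrix identity: Q^n = [[F_(n+1), F_n], [F_n, F_(n-1)]] with Q = [[1,1],[1,0]].
n = 148 = 10010100₂. Square-and-multiply, entries mod 760:
Q^1 = [[1,1],[1,0]]
Q^2 = (Q^1)² = [[2,1],[1,1]]
Q^4 = (Q^2)² = [[5,3],[3,2]]
Q^9 = (Q^4)²·Q = [[55,34],[34,21]]
Q^18 = (Q^9)² = [[381,304],[304,77]]
Q^37 = (Q^18)²·Q = [[609,457],[457,152]]
Q^74 = (Q^37)² = [[610,457],[457,153]]
Q^148 = (Q^74)² = [[309,611],[611,458]]
F_148 mod 760 = Q^148[0][1] = 611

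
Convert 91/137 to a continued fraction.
[0; 1, 1, 1, 45]

Euclidean algorithm steps:
91 = 0 × 137 + 91
137 = 1 × 91 + 46
91 = 1 × 46 + 45
46 = 1 × 45 + 1
45 = 45 × 1 + 0
Continued fraction: [0; 1, 1, 1, 45]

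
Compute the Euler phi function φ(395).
312

395 = 5 × 79
φ(n) = n × ∏(1 - 1/p) for each prime p dividing n
φ(395) = 395 × (1 - 1/5) × (1 - 1/79) = 312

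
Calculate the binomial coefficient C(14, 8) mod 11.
0

Using Lucas' theorem:
Write n=14 and k=8 in base 11:
n in base 11: [1, 3]
k in base 11: [0, 8]
C(14,8) mod 11 = ∏ C(n_i, k_i) mod 11
Digit binomials (mod 11): C(1,0) = 1; C(3,8) = 0 (k_i > n_i)
Product: 1 × 0 = 0 ≡ 0 (mod 11)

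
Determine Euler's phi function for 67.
66

67 = 67
φ(n) = n × ∏(1 - 1/p) for each prime p dividing n
φ(67) = 67 × (1 - 1/67) = 66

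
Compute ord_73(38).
36

73 is prime, so ord(38) divides φ(73) = 72.
Divisors of 72: 1, 2, 3, 4, 6, 8, 9, 12, 18, 24, 36, 72.
Repeated squaring: 38^1 ≡ 38, 38^2 ≡ 57, 38^4 ≡ 37, 38^8 ≡ 55, 38^16 ≡ 32, 38^32 ≡ 2, 38^64 ≡ 4 (mod 73).
Test 38^d mod 73 for each divisor d in increasing order:
38^1 ≡ 38
38^2 ≡ 57
38^3 = 38^2·38^1 ≡ 49
38^4 ≡ 37
38^6 = 38^4·38^2 ≡ 65
38^8 ≡ 55
38^9 = 38^8·38^1 ≡ 46
38^12 = 38^8·38^4 ≡ 64
38^18 = 38^16·38^2 ≡ 72
38^24 = 38^16·38^8 ≡ 8
38^36 = 38^32·38^4 ≡ 1  ← first divisor giving 1
The order is 36.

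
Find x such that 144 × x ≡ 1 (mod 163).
60

gcd(144, 163) = 1, so the inverse exists.
Extended Euclidean algorithm on (163, 144):
163 = 1 × 144 + 19  ⟹  19 = (1)·163 + (-1)·144
144 = 7 × 19 + 11  ⟹  11 = (-7)·163 + (8)·144
19 = 1 × 11 + 8  ⟹  8 = (8)·163 + (-9)·144
11 = 1 × 8 + 3  ⟹  3 = (-15)·163 + (17)·144
8 = 2 × 3 + 2  ⟹  2 = (38)·163 + (-43)·144
3 = 1 × 2 + 1  ⟹  1 = (-53)·163 + (60)·144
So (60)·144 ≡ 1 (mod 163), i.e. 144^(-1) ≡ 60 (mod 163).
Check: 144 × 60 = 8640 ≡ 1 (mod 163)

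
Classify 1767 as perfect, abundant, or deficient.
deficient

Proper divisors of 1767: sum = 1 + 3 + 19 + 31 + 57 + 93 + 589 = 793
Since 793 < 1767, 1767 is deficient.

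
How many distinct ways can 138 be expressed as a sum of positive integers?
12292341831

p(n) counts ways to write n as a sum of positive integers (order ignored).
Euler's pentagonal recurrence: p(k) = p(k-1) + p(k-2) - p(k-5) - p(k-7) + p(k-12) + p(k-15) - ... (offsets j(3j∓1)/2, signs ++--, p(0)=1, p(<0)=0).
DP table for k = 0..137: p(0)=1, p(1)=1, p(2)=2, p(3)=3, p(4)=5, p(5)=7, p(6)=11, p(7)=15, p(8)=22, p(9)=30, p(10)=42, p(11)=56, p(12)=77, p(13)=101, p(14)=135, p(15)=176, p(16)=231, p(17)=297, p(18)=385, p(19)=490, p(20)=627, p(21)=792, p(22)=1002, p(23)=1255, p(24)=1575, p(25)=1958, p(26)=2436, p(27)=3010, p(28)=3718, p(29)=4565, p(30)=5604, p(31)=6842, p(32)=8349, p(33)=10143, p(34)=12310, p(35)=14883, p(36)=17977, p(37)=21637, p(38)=26015, p(39)=31185, p(40)=37338, p(41)=44583, p(42)=53174, p(43)=63261, p(44)=75175, p(45)=89134, p(46)=105558, p(47)=124754, p(48)=147273, p(49)=173525, p(50)=204226, p(51)=239943, p(52)=281589, p(53)=329931, p(54)=386155, p(55)=451276, p(56)=526823, p(57)=614154, p(58)=715220, p(59)=831820, p(60)=966467, p(61)=1121505, p(62)=1300156, p(63)=1505499, p(64)=1741630, p(65)=2012558, p(66)=2323520, p(67)=2679689, p(68)=3087735, p(69)=3554345, p(70)=4087968, p(71)=4697205, p(72)=5392783, p(73)=6185689, p(74)=7089500, p(75)=8118264, p(76)=9289091, p(77)=10619863, p(78)=12132164, p(79)=13848650, p(80)=15796476, p(81)=18004327, p(82)=20506255, p(83)=23338469, p(84)=26543660, p(85)=30167357, p(86)=34262962, p(87)=38887673, p(88)=44108109, p(89)=49995925, p(90)=56634173, p(91)=64112359, p(92)=72533807, p(93)=82010177, p(94)=92669720, p(95)=104651419, p(96)=118114304, p(97)=133230930, p(98)=150198136, p(99)=169229875, p(100)=190569292, p(101)=214481126, p(102)=241265379, p(103)=271248950, p(104)=304801365, p(105)=342325709, p(106)=384276336, p(107)=431149389, p(108)=483502844, p(109)=541946240, p(110)=607163746, p(111)=679903203, p(112)=761002156, p(113)=851376628, p(114)=952050665, p(115)=1064144451, p(116)=1188908248, p(117)=1327710076, p(118)=1482074143, p(119)=1653668665, p(120)=1844349560, p(121)=2056148051, p(122)=2291320912, p(123)=2552338241, p(124)=2841940500, p(125)=3163127352, p(126)=3519222692, p(127)=3913864295, p(128)=4351078600, p(129)=4835271870, p(130)=5371315400, p(131)=5964539504, p(132)=6620830889, p(133)=7346629512, p(134)=8149040695, p(135)=9035836076, p(136)=10015581680, p(137)=11097645016.
Final step: p(138) = p(137) + p(136) - p(133) - p(131) + p(126) + p(123) - p(116) - p(112) + p(103) + p(98) - p(87) - p(81) + p(68) + p(61) - p(46) - p(38) + p(21) + p(12)
= 11097645016 + 10015581680 - 7346629512 - 5964539504 + 3519222692 + 2552338241 - 1188908248 - 761002156 + 271248950 + 150198136 - 38887673 - 18004327 + 3087735 + 1121505 - 105558 - 26015 + 792 + 77
= 12292341831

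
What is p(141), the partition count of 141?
16670689208

p(n) counts ways to write n as a sum of positive integers (order ignored).
Euler's pentagonal recurrence: p(k) = p(k-1) + p(k-2) - p(k-5) - p(k-7) + p(k-12) + p(k-15) - ... (offsets j(3j∓1)/2, signs ++--, p(0)=1, p(<0)=0).
DP table for k = 0..140: p(0)=1, p(1)=1, p(2)=2, p(3)=3, p(4)=5, p(5)=7, p(6)=11, p(7)=15, p(8)=22, p(9)=30, p(10)=42, p(11)=56, p(12)=77, p(13)=101, p(14)=135, p(15)=176, p(16)=231, p(17)=297, p(18)=385, p(19)=490, p(20)=627, p(21)=792, p(22)=1002, p(23)=1255, p(24)=1575, p(25)=1958, p(26)=2436, p(27)=3010, p(28)=3718, p(29)=4565, p(30)=5604, p(31)=6842, p(32)=8349, p(33)=10143, p(34)=12310, p(35)=14883, p(36)=17977, p(37)=21637, p(38)=26015, p(39)=31185, p(40)=37338, p(41)=44583, p(42)=53174, p(43)=63261, p(44)=75175, p(45)=89134, p(46)=105558, p(47)=124754, p(48)=147273, p(49)=173525, p(50)=204226, p(51)=239943, p(52)=281589, p(53)=329931, p(54)=386155, p(55)=451276, p(56)=526823, p(57)=614154, p(58)=715220, p(59)=831820, p(60)=966467, p(61)=1121505, p(62)=1300156, p(63)=1505499, p(64)=1741630, p(65)=2012558, p(66)=2323520, p(67)=2679689, p(68)=3087735, p(69)=3554345, p(70)=4087968, p(71)=4697205, p(72)=5392783, p(73)=6185689, p(74)=7089500, p(75)=8118264, p(76)=9289091, p(77)=10619863, p(78)=12132164, p(79)=13848650, p(80)=15796476, p(81)=18004327, p(82)=20506255, p(83)=23338469, p(84)=26543660, p(85)=30167357, p(86)=34262962, p(87)=38887673, p(88)=44108109, p(89)=49995925, p(90)=56634173, p(91)=64112359, p(92)=72533807, p(93)=82010177, p(94)=92669720, p(95)=104651419, p(96)=118114304, p(97)=133230930, p(98)=150198136, p(99)=169229875, p(100)=190569292, p(101)=214481126, p(102)=241265379, p(103)=271248950, p(104)=304801365, p(105)=342325709, p(106)=384276336, p(107)=431149389, p(108)=483502844, p(109)=541946240, p(110)=607163746, p(111)=679903203, p(112)=761002156, p(113)=851376628, p(114)=952050665, p(115)=1064144451, p(116)=1188908248, p(117)=1327710076, p(118)=1482074143, p(119)=1653668665, p(120)=1844349560, p(121)=2056148051, p(122)=2291320912, p(123)=2552338241, p(124)=2841940500, p(125)=3163127352, p(126)=3519222692, p(127)=3913864295, p(128)=4351078600, p(129)=4835271870, p(130)=5371315400, p(131)=5964539504, p(132)=6620830889, p(133)=7346629512, p(134)=8149040695, p(135)=9035836076, p(136)=10015581680, p(137)=11097645016, p(138)=12292341831, p(139)=13610949895, p(140)=15065878135.
Final step: p(141) = p(140) + p(139) - p(136) - p(134) + p(129) + p(126) - p(119) - p(115) + p(106) + p(101) - p(90) - p(84) + p(71) + p(64) - p(49) - p(41) + p(24) + p(15)
= 15065878135 + 13610949895 - 10015581680 - 8149040695 + 4835271870 + 3519222692 - 1653668665 - 1064144451 + 384276336 + 214481126 - 56634173 - 26543660 + 4697205 + 1741630 - 173525 - 44583 + 1575 + 176
= 16670689208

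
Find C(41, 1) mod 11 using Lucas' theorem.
8

Using Lucas' theorem:
Write n=41 and k=1 in base 11:
n in base 11: [3, 8]
k in base 11: [0, 1]
C(41,1) mod 11 = ∏ C(n_i, k_i) mod 11
Digit binomials (mod 11): C(3,0) = 1; C(8,1) = 8
Product: 1 × 8 = 8 ≡ 8 (mod 11)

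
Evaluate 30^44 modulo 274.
74

Repeated squaring. Binary of 44 = 101100.
30^1 ≡ 30 (mod 274); 30^2 ≡ 78 (mod 274); 30^4 ≡ 56 (mod 274); 30^8 ≡ 122 (mod 274); 30^16 ≡ 88 (mod 274); 30^32 ≡ 72 (mod 274)
30^44 = 30^4 × 30^8 × 30^32 ≡ 74 (mod 274)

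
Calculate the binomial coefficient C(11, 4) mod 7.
1

Using Lucas' theorem:
Write n=11 and k=4 in base 7:
n in base 7: [1, 4]
k in base 7: [0, 4]
C(11,4) mod 7 = ∏ C(n_i, k_i) mod 7
Digit binomials (mod 7): C(1,0) = 1; C(4,4) = 1
Product: 1 × 1 = 1 ≡ 1 (mod 7)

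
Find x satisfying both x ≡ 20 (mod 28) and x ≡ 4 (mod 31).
748

Using Chinese Remainder Theorem:
M = 28 × 31 = 868
M1 = 31, M2 = 28
y1 = 31^(-1) mod 28 = 19
y2 = 28^(-1) mod 31 = 10
x = (20×31×19 + 4×28×10) mod 868 = 748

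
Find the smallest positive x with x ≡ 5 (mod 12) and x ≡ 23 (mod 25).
173

Using Chinese Remainder Theorem:
M = 12 × 25 = 300
M1 = 25, M2 = 12
y1 = 25^(-1) mod 12 = 1
y2 = 12^(-1) mod 25 = 23
x = (5×25×1 + 23×12×23) mod 300 = 173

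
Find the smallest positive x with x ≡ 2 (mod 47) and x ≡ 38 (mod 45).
848

Using Chinese Remainder Theorem:
M = 47 × 45 = 2115
M1 = 45, M2 = 47
y1 = 45^(-1) mod 47 = 23
y2 = 47^(-1) mod 45 = 23
x = (2×45×23 + 38×47×23) mod 2115 = 848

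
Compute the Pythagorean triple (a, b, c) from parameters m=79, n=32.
(5217, 5056, 7265)

Euclid's formula: a = m² - n², b = 2mn, c = m² + n²
m = 79, n = 32
a = 79² - 32² = 6241 - 1024 = 5217
b = 2 × 79 × 32 = 5056
c = 79² + 32² = 6241 + 1024 = 7265
Verification: 5217² + 5056² = 27217089 + 25563136 = 52780225 = 7265² ✓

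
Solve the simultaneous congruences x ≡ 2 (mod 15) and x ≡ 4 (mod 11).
92

Using Chinese Remainder Theorem:
M = 15 × 11 = 165
M1 = 11, M2 = 15
y1 = 11^(-1) mod 15 = 11
y2 = 15^(-1) mod 11 = 3
x = (2×11×11 + 4×15×3) mod 165 = 92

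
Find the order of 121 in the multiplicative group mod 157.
39

157 is prime, so ord(121) divides φ(157) = 156.
Divisors of 156: 1, 2, 3, 4, 6, 12, 13, 26, 39, 52, 78, 156.
Repeated squaring: 121^1 ≡ 121, 121^2 ≡ 40, 121^4 ≡ 30, 121^8 ≡ 115, 121^16 ≡ 37, 121^32 ≡ 113, 121^64 ≡ 52, 121^128 ≡ 35 (mod 157).
Test 121^d mod 157 for each divisor d in increasing order:
121^1 ≡ 121
121^2 ≡ 40
121^3 = 121^2·121^1 ≡ 130
121^4 ≡ 30
121^6 = 121^4·121^2 ≡ 101
121^12 = 121^8·121^4 ≡ 153
121^13 = 121^8·121^4·121^1 ≡ 144
121^26 = 121^16·121^8·121^2 ≡ 12
121^39 = 121^32·121^4·121^2·121^1 ≡ 1  ← first divisor giving 1
The order is 39.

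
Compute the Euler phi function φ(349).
348

349 = 349
φ(n) = n × ∏(1 - 1/p) for each prime p dividing n
φ(349) = 349 × (1 - 1/349) = 348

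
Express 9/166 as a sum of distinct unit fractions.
1/19 + 1/631 + 1/1990174

Greedy algorithm:
9/166: ceiling(166/9) = 19, use 1/19
5/3154: ceiling(3154/5) = 631, use 1/631
1/1990174: ceiling(1990174/1) = 1990174, use 1/1990174
Result: 9/166 = 1/19 + 1/631 + 1/1990174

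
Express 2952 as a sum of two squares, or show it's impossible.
6² + 54² (a=6, b=54)

Factorization: 2952 = 2^3 × 3^2 × 41
By Fermat: n is sum of two squares iff every prime p ≡ 3 (mod 4) appears to even power.
All primes ≡ 3 (mod 4) appear to even power.
Search a = 0, 1, 2, … for 2952 - a² a perfect square: first hit at a = 6: 2952 - 36 = 2916 = 54².
2952 = 6² + 54² = 36 + 2916 ✓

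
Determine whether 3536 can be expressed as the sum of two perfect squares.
20² + 56² (a=20, b=56)

Factorization: 3536 = 2^4 × 13 × 17
By Fermat: n is sum of two squares iff every prime p ≡ 3 (mod 4) appears to even power.
All primes ≡ 3 (mod 4) appear to even power.
Search a = 0, 1, 2, … for 3536 - a² a perfect square: first hit at a = 20: 3536 - 400 = 3136 = 56².
3536 = 20² + 56² = 400 + 3136 ✓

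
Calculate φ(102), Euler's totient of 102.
32

102 = 2 × 3 × 17
φ(n) = n × ∏(1 - 1/p) for each prime p dividing n
φ(102) = 102 × (1 - 1/2) × (1 - 1/3) × (1 - 1/17) = 32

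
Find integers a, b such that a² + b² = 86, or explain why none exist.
Not possible

Factorization: 86 = 2 × 43
By Fermat: n is sum of two squares iff every prime p ≡ 3 (mod 4) appears to even power.
Prime(s) ≡ 3 (mod 4) with odd exponent: [(43, 1)]
Therefore 86 cannot be expressed as a² + b².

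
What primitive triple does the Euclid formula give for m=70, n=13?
(4731, 1820, 5069)

Euclid's formula: a = m² - n², b = 2mn, c = m² + n²
m = 70, n = 13
a = 70² - 13² = 4900 - 169 = 4731
b = 2 × 70 × 13 = 1820
c = 70² + 13² = 4900 + 169 = 5069
Verification: 4731² + 1820² = 22382361 + 3312400 = 25694761 = 5069² ✓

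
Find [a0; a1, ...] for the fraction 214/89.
[2; 2, 2, 8, 2]

Euclidean algorithm steps:
214 = 2 × 89 + 36
89 = 2 × 36 + 17
36 = 2 × 17 + 2
17 = 8 × 2 + 1
2 = 2 × 1 + 0
Continued fraction: [2; 2, 2, 8, 2]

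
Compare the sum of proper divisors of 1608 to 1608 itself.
abundant

Proper divisors of 1608: sum = 1 + 2 + 3 + 4 + 6 + 8 + 12 + 24 + 67 + 134 + 201 + 268 + 402 + 536 + 804 = 2472
Since 2472 > 1608, 1608 is abundant.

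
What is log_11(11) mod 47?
1

Baby-step giant-step with step n = ⌈√47⌉ = 7.
Baby steps 11^j mod 47 (j:value) for j=0..6: 0:1, 1:11, 2:27, 3:15, 4:24, 5:29, 6:37.
h = 11 is already in the table at j=1, so x = 1.
Check: 11^1 ≡ 11 (mod 47).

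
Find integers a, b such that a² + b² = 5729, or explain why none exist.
20² + 73² (a=20, b=73)

Factorization: 5729 = 17 × 337
By Fermat: n is sum of two squares iff every prime p ≡ 3 (mod 4) appears to even power.
All primes ≡ 3 (mod 4) appear to even power.
Search a = 0, 1, 2, … for 5729 - a² a perfect square: first hit at a = 20: 5729 - 400 = 5329 = 73².
5729 = 20² + 73² = 400 + 5329 ✓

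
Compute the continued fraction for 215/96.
[2; 4, 5, 1, 3]

Euclidean algorithm steps:
215 = 2 × 96 + 23
96 = 4 × 23 + 4
23 = 5 × 4 + 3
4 = 1 × 3 + 1
3 = 3 × 1 + 0
Continued fraction: [2; 4, 5, 1, 3]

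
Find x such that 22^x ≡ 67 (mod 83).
51

Baby-step giant-step with step n = ⌈√83⌉ = 10.
Baby steps 22^j mod 83 (j:value) for j=0..9: 0:1, 1:22, 2:69, 3:24, 4:30, 5:79, 6:78, 7:56, 8:70, 9:46.
Giant-step multiplier: 22^(-10) ≡ 22^(82-10) = 22^72 ≡ 26 (mod 83).
Giant steps γ_i = 67·26^i mod 83: γ_0=67, γ_1=82, γ_2=57, γ_3=71, γ_4=20, γ_5=22 (in table at j=1).
x = i·n + j = 5·10 + 1 = 51.
Check: 22^51 ≡ 67 (mod 83).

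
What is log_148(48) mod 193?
124

Baby-step giant-step with step n = ⌈√193⌉ = 14.
Baby steps 148^j mod 193 (j:value) for j=0..13: 0:1, 1:148, 2:95, 3:164, 4:147, 5:140, 6:69, 7:176, 8:186, 9:122, 10:107, 11:10, 12:129, 13:178.
Giant-step multiplier: 148^(-14) ≡ 148^(192-14) = 148^178 ≡ 191 (mod 193).
Giant steps γ_i = 48·191^i mod 193: γ_0=48, γ_1=97, γ_2=192, γ_3=2, γ_4=189, γ_5=8, γ_6=177, γ_7=32, γ_8=129 (in table at j=12).
x = i·n + j = 8·14 + 12 = 124.
Check: 148^124 ≡ 48 (mod 193).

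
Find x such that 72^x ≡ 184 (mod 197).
39

Baby-step giant-step with step n = ⌈√197⌉ = 15.
Baby steps 72^j mod 197 (j:value) for j=0..14: 0:1, 1:72, 2:62, 3:130, 4:101, 5:180, 6:155, 7:128, 8:154, 9:56, 10:92, 11:123, 12:188, 13:140, 14:33.
Giant-step multiplier: 72^(-15) ≡ 72^(196-15) = 72^181 ≡ 115 (mod 197).
Giant steps γ_i = 184·115^i mod 197: γ_0=184, γ_1=81, γ_2=56 (in table at j=9).
x = i·n + j = 2·15 + 9 = 39.
Check: 72^39 ≡ 184 (mod 197).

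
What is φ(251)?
250

251 = 251
φ(n) = n × ∏(1 - 1/p) for each prime p dividing n
φ(251) = 251 × (1 - 1/251) = 250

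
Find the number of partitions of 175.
435157697830

p(n) counts ways to write n as a sum of positive integers (order ignored).
Euler's pentagonal recurrence: p(k) = p(k-1) + p(k-2) - p(k-5) - p(k-7) + p(k-12) + p(k-15) - ... (offsets j(3j∓1)/2, signs ++--, p(0)=1, p(<0)=0).
DP table for k = 0..174: p(0)=1, p(1)=1, p(2)=2, p(3)=3, p(4)=5, p(5)=7, p(6)=11, p(7)=15, p(8)=22, p(9)=30, p(10)=42, p(11)=56, p(12)=77, p(13)=101, p(14)=135, p(15)=176, p(16)=231, p(17)=297, p(18)=385, p(19)=490, p(20)=627, p(21)=792, p(22)=1002, p(23)=1255, p(24)=1575, p(25)=1958, p(26)=2436, p(27)=3010, p(28)=3718, p(29)=4565, p(30)=5604, p(31)=6842, p(32)=8349, p(33)=10143, p(34)=12310, p(35)=14883, p(36)=17977, p(37)=21637, p(38)=26015, p(39)=31185, p(40)=37338, p(41)=44583, p(42)=53174, p(43)=63261, p(44)=75175, p(45)=89134, p(46)=105558, p(47)=124754, p(48)=147273, p(49)=173525, p(50)=204226, p(51)=239943, p(52)=281589, p(53)=329931, p(54)=386155, p(55)=451276, p(56)=526823, p(57)=614154, p(58)=715220, p(59)=831820, p(60)=966467, p(61)=1121505, p(62)=1300156, p(63)=1505499, p(64)=1741630, p(65)=2012558, p(66)=2323520, p(67)=2679689, p(68)=3087735, p(69)=3554345, p(70)=4087968, p(71)=4697205, p(72)=5392783, p(73)=6185689, p(74)=7089500, p(75)=8118264, p(76)=9289091, p(77)=10619863, p(78)=12132164, p(79)=13848650, p(80)=15796476, p(81)=18004327, p(82)=20506255, p(83)=23338469, p(84)=26543660, p(85)=30167357, p(86)=34262962, p(87)=38887673, p(88)=44108109, p(89)=49995925, p(90)=56634173, p(91)=64112359, p(92)=72533807, p(93)=82010177, p(94)=92669720, p(95)=104651419, p(96)=118114304, p(97)=133230930, p(98)=150198136, p(99)=169229875, p(100)=190569292, p(101)=214481126, p(102)=241265379, p(103)=271248950, p(104)=304801365, p(105)=342325709, p(106)=384276336, p(107)=431149389, p(108)=483502844, p(109)=541946240, p(110)=607163746, p(111)=679903203, p(112)=761002156, p(113)=851376628, p(114)=952050665, p(115)=1064144451, p(116)=1188908248, p(117)=1327710076, p(118)=1482074143, p(119)=1653668665, p(120)=1844349560, p(121)=2056148051, p(122)=2291320912, p(123)=2552338241, p(124)=2841940500, p(125)=3163127352, p(126)=3519222692, p(127)=3913864295, p(128)=4351078600, p(129)=4835271870, p(130)=5371315400, p(131)=5964539504, p(132)=6620830889, p(133)=7346629512, p(134)=8149040695, p(135)=9035836076, p(136)=10015581680, p(137)=11097645016, p(138)=12292341831, p(139)=13610949895, p(140)=15065878135, p(141)=16670689208, p(142)=18440293320, p(143)=20390982757, p(144)=22540654445, p(145)=24908858009, p(146)=27517052599, p(147)=30388671978, p(148)=33549419497, p(149)=37027355200, p(150)=40853235313, p(151)=45060624582, p(152)=49686288421, p(153)=54770336324, p(154)=60356673280, p(155)=66493182097, p(156)=73232243759, p(157)=80630964769, p(158)=88751778802, p(159)=97662728555, p(160)=107438159466, p(161)=118159068427, p(162)=129913904637, p(163)=142798995930, p(164)=156919475295, p(165)=172389800255, p(166)=189334822579, p(167)=207890420102, p(168)=228204732751, p(169)=250438925115, p(170)=274768617130, p(171)=301384802048, p(172)=330495499613, p(173)=362326859895, p(174)=397125074750.
Final step: p(175) = p(174) + p(173) - p(170) - p(168) + p(163) + p(160) - p(153) - p(149) + p(140) + p(135) - p(124) - p(118) + p(105) + p(98) - p(83) - p(75) + p(58) + p(49) - p(30) - p(20)
= 397125074750 + 362326859895 - 274768617130 - 228204732751 + 142798995930 + 107438159466 - 54770336324 - 37027355200 + 15065878135 + 9035836076 - 2841940500 - 1482074143 + 342325709 + 150198136 - 23338469 - 8118264 + 715220 + 173525 - 5604 - 627
= 435157697830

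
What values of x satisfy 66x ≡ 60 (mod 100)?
x ≡ 10 (mod 50)

gcd(66, 100) = 2, which divides 60, so solutions exist.
Divide through by 2: 33x ≡ 30 (mod 50).
Find 33^(-1) mod 50 by the extended Euclidean algorithm:
50 = 1 × 33 + 17  ⟹  17 = (1)·50 + (-1)·33
33 = 1 × 17 + 16  ⟹  16 = (-1)·50 + (2)·33
17 = 1 × 16 + 1  ⟹  1 = (2)·50 + (-3)·33
So (-3)·33 ≡ 1 (mod 50), i.e. 33^(-1) ≡ -3 ≡ 47 (mod 50).
x ≡ 47 × 30 = 1410 ≡ 10 (mod 50).
Check: 66 × 10 = 660 ≡ 60 (mod 100).
x ≡ 10 (mod 50), giving 2 solutions mod 100.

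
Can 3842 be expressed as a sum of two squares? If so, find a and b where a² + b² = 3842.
11² + 61² (a=11, b=61)

Factorization: 3842 = 2 × 17 × 113
By Fermat: n is sum of two squares iff every prime p ≡ 3 (mod 4) appears to even power.
All primes ≡ 3 (mod 4) appear to even power.
Search a = 0, 1, 2, … for 3842 - a² a perfect square: first hit at a = 11: 3842 - 121 = 3721 = 61².
3842 = 11² + 61² = 121 + 3721 ✓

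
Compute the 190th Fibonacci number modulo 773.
428

Matrix identity: Q^n = [[F_(n+1), F_n], [F_n, F_(n-1)]] with Q = [[1,1],[1,0]].
n = 190 = 10111110₂. Square-and-multiply, entries mod 773:
Q^1 = [[1,1],[1,0]]
Q^2 = (Q^1)² = [[2,1],[1,1]]
Q^5 = (Q^2)²·Q = [[8,5],[5,3]]
Q^11 = (Q^5)²·Q = [[144,89],[89,55]]
Q^23 = (Q^11)²·Q = [[761,56],[56,705]]
Q^47 = (Q^23)²·Q = [[346,188],[188,158]]
Q^95 = (Q^47)²·Q = [[133,460],[460,446]]
Q^190 = (Q^95)² = [[481,428],[428,53]]
F_190 mod 773 = Q^190[0][1] = 428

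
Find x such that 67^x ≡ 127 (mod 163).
141

Baby-step giant-step with step n = ⌈√163⌉ = 13.
Baby steps 67^j mod 163 (j:value) for j=0..12: 0:1, 1:67, 2:88, 3:28, 4:83, 5:19, 6:132, 7:42, 8:43, 9:110, 10:35, 11:63, 12:146.
Giant-step multiplier: 67^(-13) ≡ 67^(162-13) = 67^149 ≡ 82 (mod 163).
Giant steps γ_i = 127·82^i mod 163: γ_0=127, γ_1=145, γ_2=154, γ_3=77, γ_4=120, γ_5=60, γ_6=30, γ_7=15, γ_8=89, γ_9=126, γ_10=63 (in table at j=11).
x = i·n + j = 10·13 + 11 = 141.
Check: 67^141 ≡ 127 (mod 163).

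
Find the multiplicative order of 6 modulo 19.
9

19 is prime, so ord(6) divides φ(19) = 18.
Divisors of 18: 1, 2, 3, 6, 9, 18.
Repeated squaring: 6^1 ≡ 6, 6^2 ≡ 17, 6^4 ≡ 4, 6^8 ≡ 16, 6^16 ≡ 9 (mod 19).
Test 6^d mod 19 for each divisor d in increasing order:
6^1 ≡ 6
6^2 ≡ 17
6^3 = 6^2·6^1 ≡ 7
6^6 = 6^4·6^2 ≡ 11
6^9 = 6^8·6^1 ≡ 1  ← first divisor giving 1
The order is 9.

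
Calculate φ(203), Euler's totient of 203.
168

203 = 7 × 29
φ(n) = n × ∏(1 - 1/p) for each prime p dividing n
φ(203) = 203 × (1 - 1/7) × (1 - 1/29) = 168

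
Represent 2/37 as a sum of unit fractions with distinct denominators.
1/19 + 1/703

Greedy algorithm:
2/37: ceiling(37/2) = 19, use 1/19
1/703: ceiling(703/1) = 703, use 1/703
Result: 2/37 = 1/19 + 1/703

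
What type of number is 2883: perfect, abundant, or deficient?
deficient

Proper divisors of 2883: sum = 1 + 3 + 31 + 93 + 961 = 1089
Since 1089 < 2883, 2883 is deficient.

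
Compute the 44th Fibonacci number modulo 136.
21

Matrix identity: Q^n = [[F_(n+1), F_n], [F_n, F_(n-1)]] with Q = [[1,1],[1,0]].
n = 44 = 101100₂. Square-and-multiply, entries mod 136:
Q^1 = [[1,1],[1,0]]
Q^2 = (Q^1)² = [[2,1],[1,1]]
Q^5 = (Q^2)²·Q = [[8,5],[5,3]]
Q^11 = (Q^5)²·Q = [[8,89],[89,55]]
Q^22 = (Q^11)² = [[97,31],[31,66]]
Q^44 = (Q^22)² = [[34,21],[21,13]]
F_44 mod 136 = Q^44[0][1] = 21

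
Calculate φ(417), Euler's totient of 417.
276

417 = 3 × 139
φ(n) = n × ∏(1 - 1/p) for each prime p dividing n
φ(417) = 417 × (1 - 1/3) × (1 - 1/139) = 276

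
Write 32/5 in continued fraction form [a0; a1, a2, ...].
[6; 2, 2]

Euclidean algorithm steps:
32 = 6 × 5 + 2
5 = 2 × 2 + 1
2 = 2 × 1 + 0
Continued fraction: [6; 2, 2]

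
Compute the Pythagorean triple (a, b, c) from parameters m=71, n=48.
(2737, 6816, 7345)

Euclid's formula: a = m² - n², b = 2mn, c = m² + n²
m = 71, n = 48
a = 71² - 48² = 5041 - 2304 = 2737
b = 2 × 71 × 48 = 6816
c = 71² + 48² = 5041 + 2304 = 7345
Verification: 2737² + 6816² = 7491169 + 46457856 = 53949025 = 7345² ✓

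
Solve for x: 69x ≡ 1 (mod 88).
37

gcd(69, 88) = 1, so the inverse exists.
Extended Euclidean algorithm on (88, 69):
88 = 1 × 69 + 19  ⟹  19 = (1)·88 + (-1)·69
69 = 3 × 19 + 12  ⟹  12 = (-3)·88 + (4)·69
19 = 1 × 12 + 7  ⟹  7 = (4)·88 + (-5)·69
12 = 1 × 7 + 5  ⟹  5 = (-7)·88 + (9)·69
7 = 1 × 5 + 2  ⟹  2 = (11)·88 + (-14)·69
5 = 2 × 2 + 1  ⟹  1 = (-29)·88 + (37)·69
So (37)·69 ≡ 1 (mod 88), i.e. 69^(-1) ≡ 37 (mod 88).
Check: 69 × 37 = 2553 ≡ 1 (mod 88)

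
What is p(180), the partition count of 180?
684957390936

p(n) counts ways to write n as a sum of positive integers (order ignored).
Euler's pentagonal recurrence: p(k) = p(k-1) + p(k-2) - p(k-5) - p(k-7) + p(k-12) + p(k-15) - ... (offsets j(3j∓1)/2, signs ++--, p(0)=1, p(<0)=0).
DP table for k = 0..179: p(0)=1, p(1)=1, p(2)=2, p(3)=3, p(4)=5, p(5)=7, p(6)=11, p(7)=15, p(8)=22, p(9)=30, p(10)=42, p(11)=56, p(12)=77, p(13)=101, p(14)=135, p(15)=176, p(16)=231, p(17)=297, p(18)=385, p(19)=490, p(20)=627, p(21)=792, p(22)=1002, p(23)=1255, p(24)=1575, p(25)=1958, p(26)=2436, p(27)=3010, p(28)=3718, p(29)=4565, p(30)=5604, p(31)=6842, p(32)=8349, p(33)=10143, p(34)=12310, p(35)=14883, p(36)=17977, p(37)=21637, p(38)=26015, p(39)=31185, p(40)=37338, p(41)=44583, p(42)=53174, p(43)=63261, p(44)=75175, p(45)=89134, p(46)=105558, p(47)=124754, p(48)=147273, p(49)=173525, p(50)=204226, p(51)=239943, p(52)=281589, p(53)=329931, p(54)=386155, p(55)=451276, p(56)=526823, p(57)=614154, p(58)=715220, p(59)=831820, p(60)=966467, p(61)=1121505, p(62)=1300156, p(63)=1505499, p(64)=1741630, p(65)=2012558, p(66)=2323520, p(67)=2679689, p(68)=3087735, p(69)=3554345, p(70)=4087968, p(71)=4697205, p(72)=5392783, p(73)=6185689, p(74)=7089500, p(75)=8118264, p(76)=9289091, p(77)=10619863, p(78)=12132164, p(79)=13848650, p(80)=15796476, p(81)=18004327, p(82)=20506255, p(83)=23338469, p(84)=26543660, p(85)=30167357, p(86)=34262962, p(87)=38887673, p(88)=44108109, p(89)=49995925, p(90)=56634173, p(91)=64112359, p(92)=72533807, p(93)=82010177, p(94)=92669720, p(95)=104651419, p(96)=118114304, p(97)=133230930, p(98)=150198136, p(99)=169229875, p(100)=190569292, p(101)=214481126, p(102)=241265379, p(103)=271248950, p(104)=304801365, p(105)=342325709, p(106)=384276336, p(107)=431149389, p(108)=483502844, p(109)=541946240, p(110)=607163746, p(111)=679903203, p(112)=761002156, p(113)=851376628, p(114)=952050665, p(115)=1064144451, p(116)=1188908248, p(117)=1327710076, p(118)=1482074143, p(119)=1653668665, p(120)=1844349560, p(121)=2056148051, p(122)=2291320912, p(123)=2552338241, p(124)=2841940500, p(125)=3163127352, p(126)=3519222692, p(127)=3913864295, p(128)=4351078600, p(129)=4835271870, p(130)=5371315400, p(131)=5964539504, p(132)=6620830889, p(133)=7346629512, p(134)=8149040695, p(135)=9035836076, p(136)=10015581680, p(137)=11097645016, p(138)=12292341831, p(139)=13610949895, p(140)=15065878135, p(141)=16670689208, p(142)=18440293320, p(143)=20390982757, p(144)=22540654445, p(145)=24908858009, p(146)=27517052599, p(147)=30388671978, p(148)=33549419497, p(149)=37027355200, p(150)=40853235313, p(151)=45060624582, p(152)=49686288421, p(153)=54770336324, p(154)=60356673280, p(155)=66493182097, p(156)=73232243759, p(157)=80630964769, p(158)=88751778802, p(159)=97662728555, p(160)=107438159466, p(161)=118159068427, p(162)=129913904637, p(163)=142798995930, p(164)=156919475295, p(165)=172389800255, p(166)=189334822579, p(167)=207890420102, p(168)=228204732751, p(169)=250438925115, p(170)=274768617130, p(171)=301384802048, p(172)=330495499613, p(173)=362326859895, p(174)=397125074750, p(175)=435157697830, p(176)=476715857290, p(177)=522115831195, p(178)=571701605655, p(179)=625846753120.
Final step: p(180) = p(179) + p(178) - p(175) - p(173) + p(168) + p(165) - p(158) - p(154) + p(145) + p(140) - p(129) - p(123) + p(110) + p(103) - p(88) - p(80) + p(63) + p(54) - p(35) - p(25) + p(4)
= 625846753120 + 571701605655 - 435157697830 - 362326859895 + 228204732751 + 172389800255 - 88751778802 - 60356673280 + 24908858009 + 15065878135 - 4835271870 - 2552338241 + 607163746 + 271248950 - 44108109 - 15796476 + 1505499 + 386155 - 14883 - 1958 + 5
= 684957390936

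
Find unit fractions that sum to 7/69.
1/10 + 1/690

Greedy algorithm:
7/69: ceiling(69/7) = 10, use 1/10
1/690: ceiling(690/1) = 690, use 1/690
Result: 7/69 = 1/10 + 1/690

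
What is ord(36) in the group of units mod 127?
63

127 is prime, so ord(36) divides φ(127) = 126.
Divisors of 126: 1, 2, 3, 6, 7, 9, 14, 18, 21, 42, 63, 126.
Repeated squaring: 36^1 ≡ 36, 36^2 ≡ 26, 36^4 ≡ 41, 36^8 ≡ 30, 36^16 ≡ 11, 36^32 ≡ 121, 36^64 ≡ 36 (mod 127).
Test 36^d mod 127 for each divisor d in increasing order:
36^1 ≡ 36
36^2 ≡ 26
36^3 = 36^2·36^1 ≡ 47
36^6 = 36^4·36^2 ≡ 50
36^7 = 36^4·36^2·36^1 ≡ 22
36^9 = 36^8·36^1 ≡ 64
36^14 = 36^8·36^4·36^2 ≡ 103
36^18 = 36^16·36^2 ≡ 32
36^21 = 36^16·36^4·36^1 ≡ 107
36^42 = 36^32·36^8·36^2 ≡ 19
36^63 = 36^32·36^16·36^8·36^4·36^2·36^1 ≡ 1  ← first divisor giving 1
The order is 63.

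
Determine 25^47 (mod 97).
66

Repeated squaring. Binary of 47 = 101111.
25^1 ≡ 25 (mod 97); 25^2 ≡ 43 (mod 97); 25^4 ≡ 6 (mod 97); 25^8 ≡ 36 (mod 97); 25^16 ≡ 35 (mod 97); 25^32 ≡ 61 (mod 97)
25^47 = 25^1 × 25^2 × 25^4 × 25^8 × 25^32 ≡ 66 (mod 97)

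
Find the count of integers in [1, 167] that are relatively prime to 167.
166

167 = 167
φ(n) = n × ∏(1 - 1/p) for each prime p dividing n
φ(167) = 167 × (1 - 1/167) = 166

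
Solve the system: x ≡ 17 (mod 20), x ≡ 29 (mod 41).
357

Using Chinese Remainder Theorem:
M = 20 × 41 = 820
M1 = 41, M2 = 20
y1 = 41^(-1) mod 20 = 1
y2 = 20^(-1) mod 41 = 39
x = (17×41×1 + 29×20×39) mod 820 = 357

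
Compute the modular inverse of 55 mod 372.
115

gcd(55, 372) = 1, so the inverse exists.
Extended Euclidean algorithm on (372, 55):
372 = 6 × 55 + 42  ⟹  42 = (1)·372 + (-6)·55
55 = 1 × 42 + 13  ⟹  13 = (-1)·372 + (7)·55
42 = 3 × 13 + 3  ⟹  3 = (4)·372 + (-27)·55
13 = 4 × 3 + 1  ⟹  1 = (-17)·372 + (115)·55
So (115)·55 ≡ 1 (mod 372), i.e. 55^(-1) ≡ 115 (mod 372).
Check: 55 × 115 = 6325 ≡ 1 (mod 372)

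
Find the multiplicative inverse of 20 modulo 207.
176

gcd(20, 207) = 1, so the inverse exists.
Extended Euclidean algorithm on (207, 20):
207 = 10 × 20 + 7  ⟹  7 = (1)·207 + (-10)·20
20 = 2 × 7 + 6  ⟹  6 = (-2)·207 + (21)·20
7 = 1 × 6 + 1  ⟹  1 = (3)·207 + (-31)·20
So (-31)·20 ≡ 1 (mod 207), i.e. 20^(-1) ≡ -31 ≡ 176 (mod 207).
Check: 20 × 176 = 3520 ≡ 1 (mod 207)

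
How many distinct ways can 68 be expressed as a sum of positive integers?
3087735

p(n) counts ways to write n as a sum of positive integers (order ignored).
Euler's pentagonal recurrence: p(k) = p(k-1) + p(k-2) - p(k-5) - p(k-7) + p(k-12) + p(k-15) - ... (offsets j(3j∓1)/2, signs ++--, p(0)=1, p(<0)=0).
DP table for k = 0..67: p(0)=1, p(1)=1, p(2)=2, p(3)=3, p(4)=5, p(5)=7, p(6)=11, p(7)=15, p(8)=22, p(9)=30, p(10)=42, p(11)=56, p(12)=77, p(13)=101, p(14)=135, p(15)=176, p(16)=231, p(17)=297, p(18)=385, p(19)=490, p(20)=627, p(21)=792, p(22)=1002, p(23)=1255, p(24)=1575, p(25)=1958, p(26)=2436, p(27)=3010, p(28)=3718, p(29)=4565, p(30)=5604, p(31)=6842, p(32)=8349, p(33)=10143, p(34)=12310, p(35)=14883, p(36)=17977, p(37)=21637, p(38)=26015, p(39)=31185, p(40)=37338, p(41)=44583, p(42)=53174, p(43)=63261, p(44)=75175, p(45)=89134, p(46)=105558, p(47)=124754, p(48)=147273, p(49)=173525, p(50)=204226, p(51)=239943, p(52)=281589, p(53)=329931, p(54)=386155, p(55)=451276, p(56)=526823, p(57)=614154, p(58)=715220, p(59)=831820, p(60)=966467, p(61)=1121505, p(62)=1300156, p(63)=1505499, p(64)=1741630, p(65)=2012558, p(66)=2323520, p(67)=2679689.
Final step: p(68) = p(67) + p(66) - p(63) - p(61) + p(56) + p(53) - p(46) - p(42) + p(33) + p(28) - p(17) - p(11)
= 2679689 + 2323520 - 1505499 - 1121505 + 526823 + 329931 - 105558 - 53174 + 10143 + 3718 - 297 - 56
= 3087735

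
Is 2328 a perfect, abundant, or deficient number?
abundant

Proper divisors of 2328: sum = 1 + 2 + 3 + 4 + 6 + 8 + 12 + 24 + 97 + 194 + 291 + 388 + 582 + 776 + 1164 = 3552
Since 3552 > 2328, 2328 is abundant.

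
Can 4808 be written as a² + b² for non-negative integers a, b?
38² + 58² (a=38, b=58)

Factorization: 4808 = 2^3 × 601
By Fermat: n is sum of two squares iff every prime p ≡ 3 (mod 4) appears to even power.
All primes ≡ 3 (mod 4) appear to even power.
Search a = 0, 1, 2, … for 4808 - a² a perfect square: first hit at a = 38: 4808 - 1444 = 3364 = 58².
4808 = 38² + 58² = 1444 + 3364 ✓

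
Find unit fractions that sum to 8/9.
1/2 + 1/3 + 1/18

Greedy algorithm:
8/9: ceiling(9/8) = 2, use 1/2
7/18: ceiling(18/7) = 3, use 1/3
1/18: ceiling(18/1) = 18, use 1/18
Result: 8/9 = 1/2 + 1/3 + 1/18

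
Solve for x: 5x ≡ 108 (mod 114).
x ≡ 90 (mod 114)

gcd(5, 114) = 1, which divides 108, so solutions exist.
Find 5^(-1) mod 114 by the extended Euclidean algorithm:
114 = 22 × 5 + 4  ⟹  4 = (1)·114 + (-22)·5
5 = 1 × 4 + 1  ⟹  1 = (-1)·114 + (23)·5
So (23)·5 ≡ 1 (mod 114), i.e. 5^(-1) ≡ 23 (mod 114).
x ≡ 23 × 108 = 2484 ≡ 90 (mod 114).
Check: 5 × 90 = 450 ≡ 108 (mod 114).
Unique solution: x ≡ 90 (mod 114)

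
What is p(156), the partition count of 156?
73232243759

p(n) counts ways to write n as a sum of positive integers (order ignored).
Euler's pentagonal recurrence: p(k) = p(k-1) + p(k-2) - p(k-5) - p(k-7) + p(k-12) + p(k-15) - ... (offsets j(3j∓1)/2, signs ++--, p(0)=1, p(<0)=0).
DP table for k = 0..155: p(0)=1, p(1)=1, p(2)=2, p(3)=3, p(4)=5, p(5)=7, p(6)=11, p(7)=15, p(8)=22, p(9)=30, p(10)=42, p(11)=56, p(12)=77, p(13)=101, p(14)=135, p(15)=176, p(16)=231, p(17)=297, p(18)=385, p(19)=490, p(20)=627, p(21)=792, p(22)=1002, p(23)=1255, p(24)=1575, p(25)=1958, p(26)=2436, p(27)=3010, p(28)=3718, p(29)=4565, p(30)=5604, p(31)=6842, p(32)=8349, p(33)=10143, p(34)=12310, p(35)=14883, p(36)=17977, p(37)=21637, p(38)=26015, p(39)=31185, p(40)=37338, p(41)=44583, p(42)=53174, p(43)=63261, p(44)=75175, p(45)=89134, p(46)=105558, p(47)=124754, p(48)=147273, p(49)=173525, p(50)=204226, p(51)=239943, p(52)=281589, p(53)=329931, p(54)=386155, p(55)=451276, p(56)=526823, p(57)=614154, p(58)=715220, p(59)=831820, p(60)=966467, p(61)=1121505, p(62)=1300156, p(63)=1505499, p(64)=1741630, p(65)=2012558, p(66)=2323520, p(67)=2679689, p(68)=3087735, p(69)=3554345, p(70)=4087968, p(71)=4697205, p(72)=5392783, p(73)=6185689, p(74)=7089500, p(75)=8118264, p(76)=9289091, p(77)=10619863, p(78)=12132164, p(79)=13848650, p(80)=15796476, p(81)=18004327, p(82)=20506255, p(83)=23338469, p(84)=26543660, p(85)=30167357, p(86)=34262962, p(87)=38887673, p(88)=44108109, p(89)=49995925, p(90)=56634173, p(91)=64112359, p(92)=72533807, p(93)=82010177, p(94)=92669720, p(95)=104651419, p(96)=118114304, p(97)=133230930, p(98)=150198136, p(99)=169229875, p(100)=190569292, p(101)=214481126, p(102)=241265379, p(103)=271248950, p(104)=304801365, p(105)=342325709, p(106)=384276336, p(107)=431149389, p(108)=483502844, p(109)=541946240, p(110)=607163746, p(111)=679903203, p(112)=761002156, p(113)=851376628, p(114)=952050665, p(115)=1064144451, p(116)=1188908248, p(117)=1327710076, p(118)=1482074143, p(119)=1653668665, p(120)=1844349560, p(121)=2056148051, p(122)=2291320912, p(123)=2552338241, p(124)=2841940500, p(125)=3163127352, p(126)=3519222692, p(127)=3913864295, p(128)=4351078600, p(129)=4835271870, p(130)=5371315400, p(131)=5964539504, p(132)=6620830889, p(133)=7346629512, p(134)=8149040695, p(135)=9035836076, p(136)=10015581680, p(137)=11097645016, p(138)=12292341831, p(139)=13610949895, p(140)=15065878135, p(141)=16670689208, p(142)=18440293320, p(143)=20390982757, p(144)=22540654445, p(145)=24908858009, p(146)=27517052599, p(147)=30388671978, p(148)=33549419497, p(149)=37027355200, p(150)=40853235313, p(151)=45060624582, p(152)=49686288421, p(153)=54770336324, p(154)=60356673280, p(155)=66493182097.
Final step: p(156) = p(155) + p(154) - p(151) - p(149) + p(144) + p(141) - p(134) - p(130) + p(121) + p(116) - p(105) - p(99) + p(86) + p(79) - p(64) - p(56) + p(39) + p(30) - p(11) - p(1)
= 66493182097 + 60356673280 - 45060624582 - 37027355200 + 22540654445 + 16670689208 - 8149040695 - 5371315400 + 2056148051 + 1188908248 - 342325709 - 169229875 + 34262962 + 13848650 - 1741630 - 526823 + 31185 + 5604 - 56 - 1
= 73232243759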